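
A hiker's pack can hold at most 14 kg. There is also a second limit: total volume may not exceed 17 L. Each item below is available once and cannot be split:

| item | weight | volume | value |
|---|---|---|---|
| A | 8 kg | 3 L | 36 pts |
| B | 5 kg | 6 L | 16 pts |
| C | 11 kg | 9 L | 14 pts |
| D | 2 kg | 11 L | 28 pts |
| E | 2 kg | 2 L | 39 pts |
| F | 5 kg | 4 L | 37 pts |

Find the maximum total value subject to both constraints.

104 pts

Feasible sets respecting both limits:
- D+E+F: weight 9, volume 17, value 104
- A+D+E: weight 12, volume 16, value 103
- B+E+F: weight 12, volume 12, value 92
- E+F: weight 7, volume 6, value 76
Best: 104 pts.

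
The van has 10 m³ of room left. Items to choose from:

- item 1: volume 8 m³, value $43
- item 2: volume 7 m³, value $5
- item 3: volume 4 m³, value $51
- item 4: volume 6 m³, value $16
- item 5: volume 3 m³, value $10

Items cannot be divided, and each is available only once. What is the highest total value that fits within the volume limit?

Check high-value combinations within 10 m³:
- item 3+item 4: volume 4+6=10, value 51+16=67
- item 3+item 5: volume 4+3=7, value 51+10=61
- item 3: volume 4, value 51
- item 1: volume 8, value 43
Best: $67.

$67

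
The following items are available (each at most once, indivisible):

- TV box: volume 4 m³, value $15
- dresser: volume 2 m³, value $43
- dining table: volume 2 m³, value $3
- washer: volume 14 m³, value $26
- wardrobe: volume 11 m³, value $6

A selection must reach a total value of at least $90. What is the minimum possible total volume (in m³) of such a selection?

31

Subsets with value ≥ 90, sorted by total volume:
- TV box+dresser+washer+wardrobe: volume 31, value 90
- TV box+dresser+dining table+washer+wardrobe: volume 33, value 93
Minimum volume: 31 m³.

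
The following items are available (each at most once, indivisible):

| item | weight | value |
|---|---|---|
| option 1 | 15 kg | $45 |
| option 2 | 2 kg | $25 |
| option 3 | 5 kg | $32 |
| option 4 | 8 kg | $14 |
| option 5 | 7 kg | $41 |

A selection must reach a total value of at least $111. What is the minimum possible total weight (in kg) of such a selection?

22

Subsets with value ≥ 111, sorted by total weight:
- option 2+option 3+option 4+option 5: weight 22, value 112
- option 1+option 2+option 5: weight 24, value 111
- option 1+option 3+option 5: weight 27, value 118
Minimum weight: 22 kg.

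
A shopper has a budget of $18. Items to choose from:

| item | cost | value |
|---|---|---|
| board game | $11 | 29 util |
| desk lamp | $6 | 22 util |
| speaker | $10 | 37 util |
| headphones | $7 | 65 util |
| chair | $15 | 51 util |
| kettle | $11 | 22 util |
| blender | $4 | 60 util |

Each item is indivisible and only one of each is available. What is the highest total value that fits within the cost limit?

Check high-value combinations within $18:
- desk lamp+headphones+blender: cost 6+7+4=17, value 22+65+60=147
- headphones+blender: cost 7+4=11, value 65+60=125
- speaker+headphones: cost 10+7=17, value 37+65=102
- speaker+blender: cost 10+4=14, value 37+60=97
Best: 147 util.

147 util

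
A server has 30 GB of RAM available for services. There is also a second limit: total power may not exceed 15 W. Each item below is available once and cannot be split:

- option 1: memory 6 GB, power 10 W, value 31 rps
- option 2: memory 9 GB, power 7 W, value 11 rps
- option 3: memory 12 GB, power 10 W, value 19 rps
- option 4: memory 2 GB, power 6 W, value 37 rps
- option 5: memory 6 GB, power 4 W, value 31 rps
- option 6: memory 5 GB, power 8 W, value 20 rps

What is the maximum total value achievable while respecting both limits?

Feasible sets respecting both limits:
- option 4+option 5: memory 8, power 10, value 68
- option 1+option 5: memory 12, power 14, value 62
- option 4+option 6: memory 7, power 14, value 57
Best: 68 rps.

68 rps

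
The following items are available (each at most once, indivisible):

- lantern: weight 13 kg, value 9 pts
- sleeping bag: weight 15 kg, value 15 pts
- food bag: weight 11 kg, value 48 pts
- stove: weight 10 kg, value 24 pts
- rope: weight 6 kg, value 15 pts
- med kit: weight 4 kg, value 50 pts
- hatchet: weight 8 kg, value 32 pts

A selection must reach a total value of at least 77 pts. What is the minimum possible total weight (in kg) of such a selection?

12

Subsets with value ≥ 77, sorted by total weight:
- med kit+hatchet: weight 12, value 82
- food bag+med kit: weight 15, value 98
- rope+med kit+hatchet: weight 18, value 97
- food bag+hatchet: weight 19, value 80
Minimum weight: 12 kg.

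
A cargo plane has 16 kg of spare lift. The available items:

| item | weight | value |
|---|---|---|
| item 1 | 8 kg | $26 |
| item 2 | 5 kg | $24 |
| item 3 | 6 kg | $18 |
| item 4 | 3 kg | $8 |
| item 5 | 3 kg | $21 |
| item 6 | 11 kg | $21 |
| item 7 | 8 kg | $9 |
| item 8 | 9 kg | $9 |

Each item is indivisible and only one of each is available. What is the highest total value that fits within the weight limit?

$71

Check high-value combinations within 16 kg:
- item 1+item 2+item 5: weight 8+5+3=16, value 26+24+21=71
- item 2+item 3+item 5: weight 5+6+3=14, value 24+18+21=63
- item 1+item 2+item 4: weight 8+5+3=16, value 26+24+8=58
Best: $71.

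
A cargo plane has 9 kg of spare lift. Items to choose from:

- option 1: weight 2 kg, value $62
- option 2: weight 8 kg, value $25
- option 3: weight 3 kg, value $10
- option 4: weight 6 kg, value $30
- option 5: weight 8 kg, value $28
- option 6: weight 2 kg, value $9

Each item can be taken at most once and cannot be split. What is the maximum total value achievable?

Check high-value combinations within 9 kg:
- option 1+option 4: weight 2+6=8, value 62+30=92
- option 1+option 3+option 6: weight 2+3+2=7, value 62+10+9=81
- option 1+option 3: weight 2+3=5, value 62+10=72
- option 1+option 6: weight 2+2=4, value 62+9=71
Best: $92.

$92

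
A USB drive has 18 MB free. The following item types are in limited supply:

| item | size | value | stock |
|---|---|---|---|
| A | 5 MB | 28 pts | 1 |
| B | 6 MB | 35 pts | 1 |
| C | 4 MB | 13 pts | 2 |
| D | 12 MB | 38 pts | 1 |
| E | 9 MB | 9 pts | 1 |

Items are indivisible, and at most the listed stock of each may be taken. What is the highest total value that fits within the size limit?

76 pts

Top feasible selections:
- 1×A + 1×B + 1×C: size 15, value 76
- 1×B + 1×D: size 18, value 73
Best: 76 pts.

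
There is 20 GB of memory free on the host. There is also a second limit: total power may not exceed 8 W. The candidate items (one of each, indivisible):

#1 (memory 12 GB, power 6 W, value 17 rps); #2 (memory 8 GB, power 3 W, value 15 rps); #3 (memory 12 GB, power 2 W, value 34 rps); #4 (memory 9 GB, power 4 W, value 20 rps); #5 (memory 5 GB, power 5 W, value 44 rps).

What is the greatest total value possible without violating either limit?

78 rps

Feasible sets respecting both limits:
- #3+#5: memory 17, power 7, value 78
- #2+#5: memory 13, power 8, value 59
- #2+#3: memory 20, power 5, value 49
- #5: memory 5, power 5, value 44
Best: 78 rps.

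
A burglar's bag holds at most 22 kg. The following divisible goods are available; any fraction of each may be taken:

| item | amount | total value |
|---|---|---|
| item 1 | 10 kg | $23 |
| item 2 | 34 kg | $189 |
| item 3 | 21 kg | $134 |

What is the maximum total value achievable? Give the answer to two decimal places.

139.56

Take in order of value per unit:
- item 3 (134/21 per unit): all 21 → value 134, running total 134.00
- item 2 (189/34 per unit): 1 of 34 → value 1×189/34 = 5.5588, running total 139.56
Total 139.56.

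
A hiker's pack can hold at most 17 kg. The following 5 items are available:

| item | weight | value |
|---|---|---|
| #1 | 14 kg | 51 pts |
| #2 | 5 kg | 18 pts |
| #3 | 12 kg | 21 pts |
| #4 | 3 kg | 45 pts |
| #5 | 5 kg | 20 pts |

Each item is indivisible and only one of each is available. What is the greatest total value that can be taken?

This is a 0/1 knapsack; check combinations near the capacity.
- #1+#4: weight 14+3=17, value 51+45=96
- #2+#4+#5: weight 5+3+5=13, value 18+45+20=83
- #3+#4: weight 12+3=15, value 21+45=66
- #4+#5: weight 3+5=8, value 45+20=65
- #2+#4: weight 5+3=8, value 18+45=63
Best: 96 pts.

96 pts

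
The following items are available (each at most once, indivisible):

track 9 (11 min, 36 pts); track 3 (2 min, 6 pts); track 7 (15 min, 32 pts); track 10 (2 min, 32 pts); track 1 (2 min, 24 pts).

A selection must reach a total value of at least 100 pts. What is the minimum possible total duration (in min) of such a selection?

28

Subsets with value ≥ 100, sorted by total duration:
- track 9+track 7+track 10: duration 28, value 100
- track 9+track 7+track 10+track 1: duration 30, value 124
Minimum duration: 28 min.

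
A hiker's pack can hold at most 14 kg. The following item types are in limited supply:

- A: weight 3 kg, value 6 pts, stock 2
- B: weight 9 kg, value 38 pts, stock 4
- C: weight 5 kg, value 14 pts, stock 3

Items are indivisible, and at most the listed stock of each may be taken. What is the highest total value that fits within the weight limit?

52 pts

Best selections within weight 14 and stock limits:
- 1×B + 1×C: weight 14, value 52
- 1×A + 1×B: weight 12, value 44
- 1×B: weight 9, value 38
Best: 52 pts.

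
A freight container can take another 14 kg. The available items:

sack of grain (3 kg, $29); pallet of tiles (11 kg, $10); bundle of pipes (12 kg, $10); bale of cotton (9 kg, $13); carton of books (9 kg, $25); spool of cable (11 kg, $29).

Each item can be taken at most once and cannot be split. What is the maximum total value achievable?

$58

Check high-value combinations within 14 kg:
- sack of grain+spool of cable: weight 3+11=14, value 29+29=58
- sack of grain+carton of books: weight 3+9=12, value 29+25=54
- sack of grain+bale of cotton: weight 3+9=12, value 29+13=42
Best: $58.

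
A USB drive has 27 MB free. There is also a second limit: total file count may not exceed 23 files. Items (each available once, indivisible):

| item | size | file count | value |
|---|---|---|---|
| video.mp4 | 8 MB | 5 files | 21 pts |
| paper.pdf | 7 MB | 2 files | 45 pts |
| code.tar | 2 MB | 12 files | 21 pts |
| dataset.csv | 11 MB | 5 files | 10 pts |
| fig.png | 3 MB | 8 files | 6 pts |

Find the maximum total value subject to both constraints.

Feasible sets respecting both limits:
- video.mp4+paper.pdf+code.tar: size 17, file count 19, value 87
- video.mp4+paper.pdf+dataset.csv: size 26, file count 12, value 76
- paper.pdf+code.tar+dataset.csv: size 20, file count 19, value 76
Best: 87 pts.

87 pts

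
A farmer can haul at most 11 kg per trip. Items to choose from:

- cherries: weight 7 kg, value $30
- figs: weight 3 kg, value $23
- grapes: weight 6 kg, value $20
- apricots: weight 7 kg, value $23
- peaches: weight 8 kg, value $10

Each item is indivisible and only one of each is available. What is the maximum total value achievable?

$53

Check high-value combinations within 11 kg:
- cherries+figs: weight 7+3=10, value 30+23=53
- figs+apricots: weight 3+7=10, value 23+23=46
- figs+grapes: weight 3+6=9, value 23+20=43
- figs+peaches: weight 3+8=11, value 23+10=33
- cherries: weight 7, value 30
Best: $53.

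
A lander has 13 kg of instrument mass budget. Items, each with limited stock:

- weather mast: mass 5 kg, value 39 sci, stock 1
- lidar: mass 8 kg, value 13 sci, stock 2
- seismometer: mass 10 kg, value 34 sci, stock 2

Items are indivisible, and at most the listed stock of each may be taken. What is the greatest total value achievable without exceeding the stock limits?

Best selections within mass 13 and stock limits:
- 1×weather mast + 1×lidar: mass 13, value 52
- 1×weather mast: mass 5, value 39
Best: 52 sci.

52 sci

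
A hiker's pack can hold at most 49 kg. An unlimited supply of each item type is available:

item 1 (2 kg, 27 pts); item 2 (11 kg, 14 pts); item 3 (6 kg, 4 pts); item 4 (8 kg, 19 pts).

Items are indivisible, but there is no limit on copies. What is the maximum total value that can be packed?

648 pts

Best value-per-unit is item 1 at 27/2, and filling with it alone uses weight 24×2=48. No mix of the others beats 24×27 = 648.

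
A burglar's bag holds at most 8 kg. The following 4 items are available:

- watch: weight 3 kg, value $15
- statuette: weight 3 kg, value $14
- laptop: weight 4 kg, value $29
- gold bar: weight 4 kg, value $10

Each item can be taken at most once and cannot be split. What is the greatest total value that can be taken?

$44

Check high-value combinations within 8 kg:
- watch+laptop: weight 3+4=7, value 15+29=44
- statuette+laptop: weight 3+4=7, value 14+29=43
- laptop+gold bar: weight 4+4=8, value 29+10=39
- laptop: weight 4, value 29
Best: $44.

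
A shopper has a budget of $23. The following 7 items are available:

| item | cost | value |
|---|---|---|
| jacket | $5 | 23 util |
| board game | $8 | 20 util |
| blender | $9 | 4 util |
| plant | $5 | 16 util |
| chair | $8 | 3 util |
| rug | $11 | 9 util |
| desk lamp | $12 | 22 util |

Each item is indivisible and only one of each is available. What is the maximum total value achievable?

Check high-value combinations within $23:
- jacket+plant+desk lamp: cost 5+5+12=22, value 23+16+22=61
- jacket+board game+plant: cost 5+8+5=18, value 23+20+16=59
- jacket+plant+rug: cost 5+5+11=21, value 23+16+9=48
- jacket+board game+blender: cost 5+8+9=22, value 23+20+4=47
- jacket+board game+chair: cost 5+8+8=21, value 23+20+3=46
Best: 61 util.

61 util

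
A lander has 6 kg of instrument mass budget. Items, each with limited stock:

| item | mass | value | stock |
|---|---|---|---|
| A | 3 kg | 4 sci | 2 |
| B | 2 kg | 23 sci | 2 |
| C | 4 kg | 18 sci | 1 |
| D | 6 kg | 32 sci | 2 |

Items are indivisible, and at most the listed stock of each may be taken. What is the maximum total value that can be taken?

46 sci

Top feasible selections:
- 2×B: mass 4, value 46
- 1×B + 1×C: mass 6, value 41
- 1×D: mass 6, value 32
- 1×A + 1×B: mass 5, value 27
Best: 46 sci.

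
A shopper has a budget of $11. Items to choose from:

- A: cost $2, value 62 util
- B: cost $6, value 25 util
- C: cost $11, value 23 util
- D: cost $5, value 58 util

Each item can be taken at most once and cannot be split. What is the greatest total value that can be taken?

120 util

This is a 0/1 knapsack; check combinations near the capacity.
- A+D: cost 2+5=7, value 62+58=120
- A+B: cost 2+6=8, value 62+25=87
- B+D: cost 6+5=11, value 25+58=83
- A: cost 2, value 62
- D: cost 5, value 58
Best: 120 util.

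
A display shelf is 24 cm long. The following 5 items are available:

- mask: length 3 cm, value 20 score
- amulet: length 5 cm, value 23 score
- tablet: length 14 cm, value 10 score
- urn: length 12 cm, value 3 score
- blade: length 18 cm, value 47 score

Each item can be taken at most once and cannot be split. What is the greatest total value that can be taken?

70 score

Check high-value combinations within 24 cm:
- amulet+blade: length 5+18=23, value 23+47=70
- mask+blade: length 3+18=21, value 20+47=67
- mask+amulet+tablet: length 3+5+14=22, value 20+23+10=53
- blade: length 18, value 47
- mask+amulet+urn: length 3+5+12=20, value 20+23+3=46
Best: 70 score.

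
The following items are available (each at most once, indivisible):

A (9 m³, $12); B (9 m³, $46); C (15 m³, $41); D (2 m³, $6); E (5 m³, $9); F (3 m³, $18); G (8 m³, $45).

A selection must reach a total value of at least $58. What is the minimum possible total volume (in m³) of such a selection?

11

Subsets with value ≥ 58, sorted by total volume:
- F+G: volume 11, value 63
- B+F: volume 12, value 64
Minimum volume: 11 m³.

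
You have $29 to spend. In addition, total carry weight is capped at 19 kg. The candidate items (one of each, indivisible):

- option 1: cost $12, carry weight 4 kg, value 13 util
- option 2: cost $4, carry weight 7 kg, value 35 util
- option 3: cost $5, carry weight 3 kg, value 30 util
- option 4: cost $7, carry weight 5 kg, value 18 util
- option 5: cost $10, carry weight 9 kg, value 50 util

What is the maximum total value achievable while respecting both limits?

Feasible sets respecting both limits:
- option 2+option 3+option 5: cost 19, carry weight 19, value 115
- option 3+option 4+option 5: cost 22, carry weight 17, value 98
- option 1+option 2+option 3+option 4: cost 28, carry weight 19, value 96
- option 1+option 3+option 5: cost 27, carry weight 16, value 93
Best: 115 util.

115 util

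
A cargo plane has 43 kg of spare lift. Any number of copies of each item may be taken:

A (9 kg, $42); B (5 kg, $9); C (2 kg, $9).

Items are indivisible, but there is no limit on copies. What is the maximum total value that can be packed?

$198

Best value-per-unit is A at 42/9; filling with it alone gives 4×42 = 168.
Optimal mix: 3×A + 8×C → weight 43, value 198.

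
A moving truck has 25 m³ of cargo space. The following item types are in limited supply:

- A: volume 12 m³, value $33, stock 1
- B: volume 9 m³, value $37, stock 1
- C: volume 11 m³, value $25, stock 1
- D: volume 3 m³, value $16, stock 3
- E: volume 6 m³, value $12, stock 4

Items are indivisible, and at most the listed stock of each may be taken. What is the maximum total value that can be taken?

Best selections within volume 25 and stock limits:
- 1×B + 3×D + 1×E: volume 24, value 97
- 1×A + 1×B + 1×D: volume 24, value 86
- 1×B + 3×D: volume 18, value 85
Best: $97.

$97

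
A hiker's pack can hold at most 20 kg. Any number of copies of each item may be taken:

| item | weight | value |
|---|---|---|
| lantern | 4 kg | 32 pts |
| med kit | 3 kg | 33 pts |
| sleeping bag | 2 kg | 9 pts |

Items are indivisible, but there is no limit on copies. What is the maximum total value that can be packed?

Best value-per-unit is med kit at 33/3; filling with it alone gives 6×33 = 198.
Optimal mix: 6×med kit + 1×sleeping bag → weight 20, value 207.

207 pts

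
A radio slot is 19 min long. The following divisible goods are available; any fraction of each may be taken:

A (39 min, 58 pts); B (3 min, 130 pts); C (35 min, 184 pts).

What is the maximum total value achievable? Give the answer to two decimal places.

Take in order of value per unit:
- B (130/3 per unit): all 3 → value 130, running total 130.00
- C (184/35 per unit): 16 of 35 → value 16×184/35 = 84.1143, running total 214.11
Total 214.11.

214.11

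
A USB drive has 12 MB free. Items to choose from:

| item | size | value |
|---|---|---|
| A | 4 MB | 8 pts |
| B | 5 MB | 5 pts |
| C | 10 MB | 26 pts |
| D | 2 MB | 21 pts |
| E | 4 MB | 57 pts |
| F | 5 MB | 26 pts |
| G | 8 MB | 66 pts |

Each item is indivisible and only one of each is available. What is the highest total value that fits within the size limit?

Check high-value combinations within 12 MB:
- E+G: size 4+8=12, value 57+66=123
- D+E+F: size 2+4+5=11, value 21+57+26=104
- D+G: size 2+8=10, value 21+66=87
- A+D+E: size 4+2+4=10, value 8+21+57=86
Best: 123 pts.

123 pts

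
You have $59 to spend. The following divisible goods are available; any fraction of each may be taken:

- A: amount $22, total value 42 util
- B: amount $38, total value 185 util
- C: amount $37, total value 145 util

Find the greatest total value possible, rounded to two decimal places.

267.30

Take in order of value per unit:
- B (185/38 per unit): all 38 → value 185, running total 185.00
- C (145/37 per unit): 21 of 37 → value 21×145/37 = 82.2973, running total 267.30
Total 267.30.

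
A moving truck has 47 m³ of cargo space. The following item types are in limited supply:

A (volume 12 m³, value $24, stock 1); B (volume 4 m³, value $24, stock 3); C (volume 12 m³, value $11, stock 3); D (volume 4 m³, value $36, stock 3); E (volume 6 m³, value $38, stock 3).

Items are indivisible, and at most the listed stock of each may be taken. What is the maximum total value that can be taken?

$294

Top feasible selections:
- 3×B + 3×D + 3×E: volume 42, value 294
- 2×B + 3×D + 3×E: volume 38, value 270
- 1×A + 1×B + 3×D + 3×E: volume 46, value 270
Best: $294.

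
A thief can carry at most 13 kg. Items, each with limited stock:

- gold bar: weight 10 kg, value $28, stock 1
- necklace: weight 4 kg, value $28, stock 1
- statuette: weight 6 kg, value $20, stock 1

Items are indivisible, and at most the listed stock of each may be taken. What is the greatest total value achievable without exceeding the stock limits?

$48

Top feasible selections:
- 1×necklace + 1×statuette: weight 10, value 48
- 1×necklace: weight 4, value 28
Best: $48.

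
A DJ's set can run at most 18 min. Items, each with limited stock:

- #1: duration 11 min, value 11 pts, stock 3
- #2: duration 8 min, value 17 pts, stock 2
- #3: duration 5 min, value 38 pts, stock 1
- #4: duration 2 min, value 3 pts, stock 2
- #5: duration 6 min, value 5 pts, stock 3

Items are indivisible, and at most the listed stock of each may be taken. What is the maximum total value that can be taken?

61 pts

Top feasible selections:
- 1×#2 + 1×#3 + 2×#4: duration 17, value 61
- 1×#2 + 1×#3 + 1×#4: duration 15, value 58
- 1×#2 + 1×#3: duration 13, value 55
Best: 61 pts.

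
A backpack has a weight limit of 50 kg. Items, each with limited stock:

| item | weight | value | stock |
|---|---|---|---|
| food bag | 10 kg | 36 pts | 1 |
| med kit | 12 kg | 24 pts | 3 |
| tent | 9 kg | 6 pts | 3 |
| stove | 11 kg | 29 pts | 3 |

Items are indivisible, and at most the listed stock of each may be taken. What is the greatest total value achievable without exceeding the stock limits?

123 pts

Best selections within weight 50 and stock limits:
- 1×food bag + 3×stove: weight 43, value 123
- 1×food bag + 1×med kit + 2×stove: weight 44, value 118
- 1×food bag + 2×med kit + 1×stove: weight 45, value 113
Best: 123 pts.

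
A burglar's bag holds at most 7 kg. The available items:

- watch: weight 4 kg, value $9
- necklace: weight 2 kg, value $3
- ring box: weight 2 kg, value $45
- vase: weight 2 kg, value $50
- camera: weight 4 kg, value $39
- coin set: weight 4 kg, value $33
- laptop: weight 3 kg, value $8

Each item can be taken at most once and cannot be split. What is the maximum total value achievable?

This is a 0/1 knapsack; check combinations near the capacity.
- ring box+vase+laptop: weight 2+2+3=7, value 45+50+8=103
- necklace+ring box+vase: weight 2+2+2=6, value 3+45+50=98
- ring box+vase: weight 2+2=4, value 45+50=95
Best: $103.

$103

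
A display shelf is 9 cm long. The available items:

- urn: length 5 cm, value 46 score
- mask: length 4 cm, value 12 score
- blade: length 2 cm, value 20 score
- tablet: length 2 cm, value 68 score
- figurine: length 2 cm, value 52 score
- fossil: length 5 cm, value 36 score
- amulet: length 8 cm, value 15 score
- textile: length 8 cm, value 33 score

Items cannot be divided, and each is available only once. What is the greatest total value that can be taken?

166 score

This is a 0/1 knapsack; check combinations near the capacity.
- urn+tablet+figurine: length 5+2+2=9, value 46+68+52=166
- tablet+figurine+fossil: length 2+2+5=9, value 68+52+36=156
- blade+tablet+figurine: length 2+2+2=6, value 20+68+52=140
- urn+blade+tablet: length 5+2+2=9, value 46+20+68=134
- mask+tablet+figurine: length 4+2+2=8, value 12+68+52=132
Best: 166 score.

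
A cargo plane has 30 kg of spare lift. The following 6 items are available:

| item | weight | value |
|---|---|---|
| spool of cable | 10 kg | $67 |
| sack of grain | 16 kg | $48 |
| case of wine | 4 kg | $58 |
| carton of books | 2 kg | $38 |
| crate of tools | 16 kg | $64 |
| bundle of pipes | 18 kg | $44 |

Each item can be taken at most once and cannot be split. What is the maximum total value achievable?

$189

Check high-value combinations within 30 kg:
- spool of cable+case of wine+crate of tools: weight 10+4+16=30, value 67+58+64=189
- spool of cable+sack of grain+case of wine: weight 10+16+4=30, value 67+48+58=173
- spool of cable+carton of books+crate of tools: weight 10+2+16=28, value 67+38+64=169
Best: $189.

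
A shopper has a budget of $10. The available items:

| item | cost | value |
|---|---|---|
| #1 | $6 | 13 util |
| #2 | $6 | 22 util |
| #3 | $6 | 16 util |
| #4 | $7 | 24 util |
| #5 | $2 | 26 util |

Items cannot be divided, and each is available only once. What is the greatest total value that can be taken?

Check high-value combinations within $10:
- #4+#5: cost 7+2=9, value 24+26=50
- #2+#5: cost 6+2=8, value 22+26=48
- #3+#5: cost 6+2=8, value 16+26=42
- #1+#5: cost 6+2=8, value 13+26=39
- #5: cost 2, value 26
Best: 50 util.

50 util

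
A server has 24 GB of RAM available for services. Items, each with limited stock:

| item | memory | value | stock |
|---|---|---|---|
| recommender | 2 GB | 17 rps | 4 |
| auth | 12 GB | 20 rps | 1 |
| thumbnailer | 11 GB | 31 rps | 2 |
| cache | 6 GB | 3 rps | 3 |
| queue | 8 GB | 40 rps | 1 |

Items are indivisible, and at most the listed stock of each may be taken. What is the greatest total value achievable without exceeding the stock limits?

Best selections within memory 24 and stock limits:
- 4×recommender + 1×cache + 1×queue: memory 22, value 111
- 4×recommender + 1×queue: memory 16, value 108
Best: 111 rps.

111 rps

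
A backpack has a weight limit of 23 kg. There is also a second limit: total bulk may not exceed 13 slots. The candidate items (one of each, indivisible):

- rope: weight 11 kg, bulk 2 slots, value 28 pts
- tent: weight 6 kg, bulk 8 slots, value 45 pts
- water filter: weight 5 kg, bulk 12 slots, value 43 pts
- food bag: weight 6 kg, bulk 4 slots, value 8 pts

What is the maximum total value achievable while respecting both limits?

73 pts

Feasible sets respecting both limits:
- rope+tent: weight 17, bulk 10, value 73
- tent+food bag: weight 12, bulk 12, value 53
- tent: weight 6, bulk 8, value 45
- water filter: weight 5, bulk 12, value 43
Best: 73 pts.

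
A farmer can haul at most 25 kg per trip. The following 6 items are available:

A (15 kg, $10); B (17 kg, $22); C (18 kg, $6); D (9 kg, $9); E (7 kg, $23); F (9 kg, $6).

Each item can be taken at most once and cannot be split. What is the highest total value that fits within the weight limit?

$45

This is a 0/1 knapsack; check combinations near the capacity.
- B+E: weight 17+7=24, value 22+23=45
- D+E+F: weight 9+7+9=25, value 9+23+6=38
- A+E: weight 15+7=22, value 10+23=33
Best: $45.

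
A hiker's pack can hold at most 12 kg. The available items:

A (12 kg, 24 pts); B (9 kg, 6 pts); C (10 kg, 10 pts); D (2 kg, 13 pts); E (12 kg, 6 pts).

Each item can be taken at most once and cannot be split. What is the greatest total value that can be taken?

Check high-value combinations within 12 kg:
- A: weight 12, value 24
- C+D: weight 10+2=12, value 10+13=23
- B+D: weight 9+2=11, value 6+13=19
- D: weight 2, value 13
Best: 24 pts.

24 pts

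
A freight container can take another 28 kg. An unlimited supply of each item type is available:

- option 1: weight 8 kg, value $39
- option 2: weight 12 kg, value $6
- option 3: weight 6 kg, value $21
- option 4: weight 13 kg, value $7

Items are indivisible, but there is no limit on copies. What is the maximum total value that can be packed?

$120

Best value-per-unit is option 1 at 39/8; filling with it alone gives 3×39 = 117.
Optimal mix: 2×option 1 + 2×option 3 → weight 28, value 120.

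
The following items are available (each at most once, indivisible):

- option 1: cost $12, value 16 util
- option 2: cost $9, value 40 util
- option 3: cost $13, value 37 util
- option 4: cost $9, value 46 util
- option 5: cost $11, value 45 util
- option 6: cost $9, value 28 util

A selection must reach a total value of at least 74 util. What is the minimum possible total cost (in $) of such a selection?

18

Subsets with value ≥ 74, sorted by total cost:
- option 2+option 4: cost 18, value 86
- option 4+option 6: cost 18, value 74
- option 4+option 5: cost 20, value 91
Minimum cost: 18 $.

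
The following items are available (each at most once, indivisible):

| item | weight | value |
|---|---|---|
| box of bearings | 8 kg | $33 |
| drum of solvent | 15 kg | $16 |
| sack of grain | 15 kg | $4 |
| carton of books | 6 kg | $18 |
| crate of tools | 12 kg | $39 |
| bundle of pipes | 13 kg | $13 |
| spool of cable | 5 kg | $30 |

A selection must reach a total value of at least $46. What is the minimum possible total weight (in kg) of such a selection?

Subsets with value ≥ 46, sorted by total weight:
- carton of books+spool of cable: weight 11, value 48
- box of bearings+spool of cable: weight 13, value 63
- box of bearings+carton of books: weight 14, value 51
Minimum weight: 11 kg.

11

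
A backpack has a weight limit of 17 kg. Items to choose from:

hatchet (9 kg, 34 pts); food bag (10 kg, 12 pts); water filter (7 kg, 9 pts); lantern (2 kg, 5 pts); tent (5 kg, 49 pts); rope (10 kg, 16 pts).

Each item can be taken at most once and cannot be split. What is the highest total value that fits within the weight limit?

Check high-value combinations within 17 kg:
- hatchet+lantern+tent: weight 9+2+5=16, value 34+5+49=88
- hatchet+tent: weight 9+5=14, value 34+49=83
- lantern+tent+rope: weight 2+5+10=17, value 5+49+16=70
- food bag+lantern+tent: weight 10+2+5=17, value 12+5+49=66
- tent+rope: weight 5+10=15, value 49+16=65
Best: 88 pts.

88 pts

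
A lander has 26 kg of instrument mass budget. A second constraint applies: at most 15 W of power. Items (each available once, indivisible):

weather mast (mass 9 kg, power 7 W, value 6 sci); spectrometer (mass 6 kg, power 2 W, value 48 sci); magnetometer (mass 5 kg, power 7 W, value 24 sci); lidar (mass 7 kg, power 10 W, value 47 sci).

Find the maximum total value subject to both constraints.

Feasible sets respecting both limits:
- spectrometer+lidar: mass 13, power 12, value 95
- spectrometer+magnetometer: mass 11, power 9, value 72
- weather mast+spectrometer: mass 15, power 9, value 54
Best: 95 sci.

95 sci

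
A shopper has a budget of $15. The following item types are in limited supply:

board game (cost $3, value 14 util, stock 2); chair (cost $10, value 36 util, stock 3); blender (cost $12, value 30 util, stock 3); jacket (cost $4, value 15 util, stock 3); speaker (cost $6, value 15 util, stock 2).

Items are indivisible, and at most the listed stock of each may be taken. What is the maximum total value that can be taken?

59 util

Top feasible selections:
- 1×board game + 3×jacket: cost 15, value 59
- 2×board game + 2×jacket: cost 14, value 58
Best: 59 util.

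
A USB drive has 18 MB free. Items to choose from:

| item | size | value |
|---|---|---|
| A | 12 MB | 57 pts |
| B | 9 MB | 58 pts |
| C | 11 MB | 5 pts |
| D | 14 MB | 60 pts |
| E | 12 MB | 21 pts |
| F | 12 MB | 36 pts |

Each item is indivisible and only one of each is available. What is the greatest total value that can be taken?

This is a 0/1 knapsack; check combinations near the capacity.
- D: size 14, value 60
- B: size 9, value 58
- A: size 12, value 57
- F: size 12, value 36
Best: 60 pts.

60 pts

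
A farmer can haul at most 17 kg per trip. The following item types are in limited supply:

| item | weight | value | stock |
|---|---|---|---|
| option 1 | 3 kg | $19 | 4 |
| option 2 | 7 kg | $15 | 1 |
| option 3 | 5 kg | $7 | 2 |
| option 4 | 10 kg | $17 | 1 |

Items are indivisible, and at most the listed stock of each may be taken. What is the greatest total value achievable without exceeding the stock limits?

$83

Best selections within weight 17 and stock limits:
- 4×option 1 + 1×option 3: weight 17, value 83
- 4×option 1: weight 12, value 76
- 3×option 1 + 1×option 2: weight 16, value 72
- 3×option 1 + 1×option 3: weight 14, value 64
Best: $83.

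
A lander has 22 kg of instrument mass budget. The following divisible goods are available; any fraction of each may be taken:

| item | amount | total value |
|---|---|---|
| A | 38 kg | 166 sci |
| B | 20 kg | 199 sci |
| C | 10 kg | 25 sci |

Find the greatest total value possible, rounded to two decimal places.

207.74

Take in order of value per unit:
- B (199/20 per unit): all 20 → value 199, running total 199.00
- A (166/38 per unit): 2 of 38 → value 2×166/38 = 8.7368, running total 207.74
Total 207.74.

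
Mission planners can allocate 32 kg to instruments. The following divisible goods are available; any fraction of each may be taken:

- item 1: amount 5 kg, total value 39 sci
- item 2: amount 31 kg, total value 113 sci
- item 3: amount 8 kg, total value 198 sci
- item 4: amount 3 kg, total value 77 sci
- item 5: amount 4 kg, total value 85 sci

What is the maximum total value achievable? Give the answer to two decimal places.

442.74

Take in order of value per unit:
- item 4 (77/3 per unit): all 3 → value 77, running total 77.00
- item 3 (198/8 per unit): all 8 → value 198, running total 275.00
- item 5 (85/4 per unit): all 4 → value 85, running total 360.00
- item 1 (39/5 per unit): all 5 → value 39, running total 399.00
- item 2 (113/31 per unit): 12 of 31 → value 12×113/31 = 43.7419, running total 442.74
Total 442.74.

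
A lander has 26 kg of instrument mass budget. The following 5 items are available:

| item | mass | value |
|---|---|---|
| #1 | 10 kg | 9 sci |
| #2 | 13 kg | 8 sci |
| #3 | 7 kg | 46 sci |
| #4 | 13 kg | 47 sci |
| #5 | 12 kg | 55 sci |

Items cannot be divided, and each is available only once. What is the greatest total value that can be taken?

Check high-value combinations within 26 kg:
- #4+#5: mass 13+12=25, value 47+55=102
- #3+#5: mass 7+12=19, value 46+55=101
- #3+#4: mass 7+13=20, value 46+47=93
Best: 102 sci.

102 sci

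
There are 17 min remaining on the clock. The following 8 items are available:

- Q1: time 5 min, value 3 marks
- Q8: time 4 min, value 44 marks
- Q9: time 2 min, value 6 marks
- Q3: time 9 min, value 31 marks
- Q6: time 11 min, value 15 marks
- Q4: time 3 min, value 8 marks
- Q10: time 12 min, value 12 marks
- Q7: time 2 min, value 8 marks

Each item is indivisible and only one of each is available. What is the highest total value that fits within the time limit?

89 marks

This is a 0/1 knapsack; check combinations near the capacity.
- Q8+Q9+Q3+Q7: time 4+2+9+2=17, value 44+6+31+8=89
- Q8+Q3+Q7: time 4+9+2=15, value 44+31+8=83
- Q8+Q3+Q4: time 4+9+3=16, value 44+31+8=83
- Q8+Q9+Q3: time 4+2+9=15, value 44+6+31=81
- Q8+Q3: time 4+9=13, value 44+31=75
Best: 89 marks.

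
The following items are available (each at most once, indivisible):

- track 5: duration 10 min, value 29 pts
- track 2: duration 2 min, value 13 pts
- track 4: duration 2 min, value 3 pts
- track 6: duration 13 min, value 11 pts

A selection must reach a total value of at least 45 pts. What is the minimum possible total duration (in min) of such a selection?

14

Subsets with value ≥ 45, sorted by total duration:
- track 5+track 2+track 4: duration 14, value 45
- track 5+track 2+track 6: duration 25, value 53
- track 5+track 2+track 4+track 6: duration 27, value 56
Minimum duration: 14 min.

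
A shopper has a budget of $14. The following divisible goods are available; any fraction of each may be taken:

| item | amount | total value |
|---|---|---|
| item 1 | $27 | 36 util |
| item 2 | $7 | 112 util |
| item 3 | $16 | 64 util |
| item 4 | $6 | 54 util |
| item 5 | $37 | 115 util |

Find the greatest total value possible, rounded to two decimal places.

170.00

Take in order of value per unit:
- item 2 (112/7 per unit): all 7 → value 112, running total 112.00
- item 4 (54/6 per unit): all 6 → value 54, running total 166.00
- item 3 (64/16 per unit): 1 of 16 → value 1×64/16 = 4.0000, running total 170.00
Total 170.00.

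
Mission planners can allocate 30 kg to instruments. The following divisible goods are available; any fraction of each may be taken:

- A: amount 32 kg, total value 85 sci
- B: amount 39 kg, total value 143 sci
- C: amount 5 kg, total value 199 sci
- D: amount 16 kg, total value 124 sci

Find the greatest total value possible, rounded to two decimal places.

356.00

Take in order of value per unit:
- C (199/5 per unit): all 5 → value 199, running total 199.00
- D (124/16 per unit): all 16 → value 124, running total 323.00
- B (143/39 per unit): 9 of 39 → value 9×143/39 = 33.0000, running total 356.00
Total 356.00.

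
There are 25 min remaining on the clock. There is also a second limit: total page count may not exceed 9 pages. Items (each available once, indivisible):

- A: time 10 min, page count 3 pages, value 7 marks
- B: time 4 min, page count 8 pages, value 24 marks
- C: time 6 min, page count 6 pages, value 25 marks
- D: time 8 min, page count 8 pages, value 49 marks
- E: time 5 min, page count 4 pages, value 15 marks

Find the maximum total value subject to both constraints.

49 marks

Feasible sets respecting both limits:
- D: time 8, page count 8, value 49
- A+C: time 16, page count 9, value 32
- C: time 6, page count 6, value 25
Best: 49 marks.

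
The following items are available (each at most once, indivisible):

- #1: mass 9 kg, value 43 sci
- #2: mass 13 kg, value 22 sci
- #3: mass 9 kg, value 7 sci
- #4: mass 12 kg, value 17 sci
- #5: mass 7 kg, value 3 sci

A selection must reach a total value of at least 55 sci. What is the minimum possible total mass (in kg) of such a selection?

21

Subsets with value ≥ 55, sorted by total mass:
- #1+#4: mass 21, value 60
- #1+#2: mass 22, value 65
- #1+#4+#5: mass 28, value 63
- #1+#2+#5: mass 29, value 68
Minimum mass: 21 kg.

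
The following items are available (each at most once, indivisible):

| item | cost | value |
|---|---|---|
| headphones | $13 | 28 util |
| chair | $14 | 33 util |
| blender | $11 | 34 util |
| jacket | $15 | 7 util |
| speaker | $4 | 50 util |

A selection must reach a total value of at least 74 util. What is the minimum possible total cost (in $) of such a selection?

15

Subsets with value ≥ 74, sorted by total cost:
- blender+speaker: cost 15, value 84
- headphones+speaker: cost 17, value 78
- chair+speaker: cost 18, value 83
Minimum cost: 15 $.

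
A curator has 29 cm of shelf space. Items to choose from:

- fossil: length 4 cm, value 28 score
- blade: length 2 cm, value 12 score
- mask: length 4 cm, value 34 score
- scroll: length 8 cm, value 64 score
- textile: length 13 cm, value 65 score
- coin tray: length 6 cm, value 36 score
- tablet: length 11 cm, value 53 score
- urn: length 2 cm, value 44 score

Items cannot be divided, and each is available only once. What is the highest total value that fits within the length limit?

Check high-value combinations within 29 cm:
- fossil+mask+scroll+tablet+urn: length 4+4+8+11+2=29, value 28+34+64+53+44=223
- blade+mask+scroll+textile+urn: length 2+4+8+13+2=29, value 12+34+64+65+44=219
- fossil+blade+mask+scroll+coin tray+urn: length 4+2+4+8+6+2=26, value 28+12+34+64+36+44=218
- fossil+blade+scroll+textile+urn: length 4+2+8+13+2=29, value 28+12+64+65+44=213
Best: 223 score.

223 score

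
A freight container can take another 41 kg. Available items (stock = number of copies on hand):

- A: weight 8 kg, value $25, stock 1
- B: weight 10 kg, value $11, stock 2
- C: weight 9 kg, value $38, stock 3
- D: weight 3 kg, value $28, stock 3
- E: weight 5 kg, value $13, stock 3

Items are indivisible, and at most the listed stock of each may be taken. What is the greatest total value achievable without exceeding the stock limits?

Top feasible selections:
- 3×C + 3×D + 1×E: weight 41, value 211
- 3×C + 3×D: weight 36, value 198
- 1×A + 2×C + 3×D + 1×E: weight 40, value 198
Best: $211.

$211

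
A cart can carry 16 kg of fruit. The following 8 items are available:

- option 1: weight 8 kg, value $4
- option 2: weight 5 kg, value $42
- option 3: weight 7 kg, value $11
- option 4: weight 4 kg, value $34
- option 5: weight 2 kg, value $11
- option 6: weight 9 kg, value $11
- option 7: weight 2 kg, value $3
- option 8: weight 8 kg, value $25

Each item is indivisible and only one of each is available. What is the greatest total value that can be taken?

$90

Check high-value combinations within 16 kg:
- option 2+option 4+option 5+option 7: weight 5+4+2+2=13, value 42+34+11+3=90
- option 2+option 4+option 5: weight 5+4+2=11, value 42+34+11=87
- option 2+option 3+option 4: weight 5+7+4=16, value 42+11+34=87
- option 2+option 4+option 7: weight 5+4+2=11, value 42+34+3=79
Best: $90.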